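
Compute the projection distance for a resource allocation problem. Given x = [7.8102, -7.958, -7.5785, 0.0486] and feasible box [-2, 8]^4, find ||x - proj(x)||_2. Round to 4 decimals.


Project each component onto [-2, 8].
clip(7.8102) = 7.8102, clip(-7.958) = -2.0, clip(-7.5785) = -2.0, clip(0.0486) = 0.0486
Projection = [7.8102, -2.0, -2.0, 0.0486]
Squared diffs: [0.0, 35.4978, 31.1197, 0.0]
Distance = sqrt(66.6175) = 8.1619


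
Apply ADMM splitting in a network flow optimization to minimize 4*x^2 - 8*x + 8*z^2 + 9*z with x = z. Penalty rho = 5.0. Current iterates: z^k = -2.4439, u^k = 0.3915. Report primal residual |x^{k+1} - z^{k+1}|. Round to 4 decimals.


ADMM iteration with rho = 5.0, z^k = -2.4439, u^k = 0.3915
Step 1: x-update.
Minimize 4*x^2 - 8*x + (5.0/2)*(x + 2.4439 + 0.3915)^2
FOC: (2*4 + 5.0)*x = 8 + 5.0*(-2.4439 - 0.3915)
x^{k+1} = -0.4752
Step 2: z-update.
Minimize 8*z^2 + 9*z + (5.0/2)*(-0.4752 - z + 0.3915)^2
FOC: (2*8 + 5.0)*z = -9 + 5.0*(-0.4752 + 0.3915)
z^{k+1} = -0.4485
Step 3: u-update.
u^{k+1} = 0.3915 - 0.4752 + 0.4485 = 0.3648
Step 4: Primal residual = |-0.4752 + 0.4485| = 0.0267


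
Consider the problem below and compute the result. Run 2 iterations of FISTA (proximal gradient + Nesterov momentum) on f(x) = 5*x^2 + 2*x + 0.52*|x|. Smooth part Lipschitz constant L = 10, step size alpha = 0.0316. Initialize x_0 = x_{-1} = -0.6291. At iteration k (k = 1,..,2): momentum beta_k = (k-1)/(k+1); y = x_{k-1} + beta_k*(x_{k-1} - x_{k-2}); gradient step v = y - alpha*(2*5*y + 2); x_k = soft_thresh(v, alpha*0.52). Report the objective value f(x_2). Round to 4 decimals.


FISTA on f(x) = 5*x^2 + 2*x + 0.52*|x|
L = 10, alpha = 0.0316
Iteration 1: beta = 0.0, y = -0.6291 + 0.0*(-0.6291 + 0.6291) = -0.6291
  grad(y) = -4.291, v = y - alpha*grad = -0.4935
  prox(v) = soft_thresh(-0.4935, 0.0164) = -0.4771
Iteration 2: beta = 0.3333, y = -0.4771 + 0.3333*(-0.4771 + 0.6291) = -0.4264
  grad(y) = -2.264, v = y - alpha*grad = -0.3549
  prox(v) = soft_thresh(-0.3549, 0.0164) = -0.3384
f(x_2) = 5*(-0.3384)^2 + 2*(-0.3384) + 0.52*|-0.3384| = 0.0718


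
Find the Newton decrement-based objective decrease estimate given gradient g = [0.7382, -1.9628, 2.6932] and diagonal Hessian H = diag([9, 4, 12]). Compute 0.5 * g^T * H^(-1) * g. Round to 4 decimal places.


Step 1: H is diagonal, so H^(-1) * g = [0.082, -0.4907, 0.2244].
Step 2: g^T H^(-1) g = sum_i g_i^2 / H_ii
  = (0.7382)^2/9 + (-1.9628)^2/4 + (2.6932)^2/12
  = 0.0605 + 0.9631 + 0.6044 = 1.6281
Step 3: Objective decrease = 0.5 * g^T H^(-1) g = 0.8141


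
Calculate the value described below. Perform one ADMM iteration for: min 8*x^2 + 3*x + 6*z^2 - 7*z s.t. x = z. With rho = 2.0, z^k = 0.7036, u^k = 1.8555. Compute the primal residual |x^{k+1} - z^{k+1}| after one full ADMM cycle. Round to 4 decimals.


ADMM iteration with rho = 2.0, z^k = 0.7036, u^k = 1.8555
Step 1: x-update.
Minimize 8*x^2 + 3*x + (2.0/2)*(x - 0.7036 + 1.8555)^2
FOC: (2*8 + 2.0)*x = -3 + 2.0*(0.7036 - 1.8555)
x^{k+1} = -0.2947
Step 2: z-update.
Minimize 6*z^2 - 7*z + (2.0/2)*(-0.2947 - z + 1.8555)^2
FOC: (2*6 + 2.0)*z = 7 + 2.0*(-0.2947 + 1.8555)
z^{k+1} = 0.723
Step 3: u-update.
u^{k+1} = 1.8555 - 0.2947 - 0.723 = 0.8379
Step 4: Primal residual = |-0.2947 - 0.723| = 1.0176


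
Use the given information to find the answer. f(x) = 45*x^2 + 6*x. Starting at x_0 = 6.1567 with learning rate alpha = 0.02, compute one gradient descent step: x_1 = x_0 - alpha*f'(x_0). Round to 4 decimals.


We compute the gradient at x_0 and apply the update.
f'(x) = 90*x + 6
f'(6.1567) = 90*6.1567 + 6 = 560.103
x_1 = 6.1567 - 0.02*560.103 = -5.0454


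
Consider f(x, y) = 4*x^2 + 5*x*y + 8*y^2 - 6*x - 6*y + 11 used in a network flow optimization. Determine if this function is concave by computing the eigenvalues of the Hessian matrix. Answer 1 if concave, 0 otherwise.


The Hessian of f(x,y) = 4*x^2 + 5*x*y + 8*y^2 - 6*x - 6*y + 11 is:
H = [[8, 5], [5, 16]]
Trace = 8 + 16 = 24
Determinant = 8*16 - (5)^2 = 103
Discriminant = (24)^2 - 4*103 = 164.0
Eigenvalues: lambda_1 = 5.5969, lambda_2 = 18.4031
The function is not concave.

0


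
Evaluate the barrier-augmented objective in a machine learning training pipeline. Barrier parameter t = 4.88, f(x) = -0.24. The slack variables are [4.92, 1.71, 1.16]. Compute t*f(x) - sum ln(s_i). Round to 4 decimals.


Step 1: Compute log-barrier.
ln values: [1.5933, 0.5365, 0.1484]
phi = -(1.5933 + 0.5365 + 0.1484) = -2.2782
Step 2: Compute augmented objective.
t*f(x) = 4.88*-0.24 = -1.1712
Total = -1.1712 - 2.2782 = -3.4494


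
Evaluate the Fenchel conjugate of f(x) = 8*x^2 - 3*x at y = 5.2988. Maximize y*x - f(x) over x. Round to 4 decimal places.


f*(y) = sup_x {y*x - a*x^2 - b*x} = sup_x {(y-b)*x - a*x^2}
FOC: (y - b) - 2a*x = 0 => x* = (y - b)/(2a)
x* = (5.2988 + 3)/(2*8) = 0.5187
f*(5.2988) = (y-b)^2/(4a) = (5.2988 + 3)^2/(4*8)
= 68.8701/32 = 2.1522


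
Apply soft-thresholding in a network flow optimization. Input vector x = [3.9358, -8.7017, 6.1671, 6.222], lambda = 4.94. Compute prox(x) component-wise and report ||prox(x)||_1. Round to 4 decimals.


Soft-thresholding with lambda = 4.94:
prox(3.9358) = sign(3.9358)*max(|3.9358| - 4.94, 0) = 0.0
prox(-8.7017) = sign(-8.7017)*max(|-8.7017| - 4.94, 0) = -3.7617
prox(6.1671) = sign(6.1671)*max(|6.1671| - 4.94, 0) = 1.2271
prox(6.222) = sign(6.222)*max(|6.222| - 4.94, 0) = 1.282
prox(x) = [0.0, -3.7617, 1.2271, 1.282]
||prox(x)||_1 = 0.0 + 3.7617 + 1.2271 + 1.282 = 6.2708


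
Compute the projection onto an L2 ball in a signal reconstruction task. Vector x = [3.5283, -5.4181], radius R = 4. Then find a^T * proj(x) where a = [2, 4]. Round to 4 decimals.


Step 1: Compute ||x|| (intermediates to 6 decimals).
||x|| = sqrt(3.5283^2 + (-5.4181)^2) = 6.465656
Step 2: Project.
Since ||x|| > R, scale = R/||x|| = 4/6.465656 = 0.618653, proj(x) = scale * x
proj(x) = [2.182793, -3.351924]
Step 3: Dot product.
a^T * proj(x) = 2*2.182793 + 4*(-3.351924) = -9.0421


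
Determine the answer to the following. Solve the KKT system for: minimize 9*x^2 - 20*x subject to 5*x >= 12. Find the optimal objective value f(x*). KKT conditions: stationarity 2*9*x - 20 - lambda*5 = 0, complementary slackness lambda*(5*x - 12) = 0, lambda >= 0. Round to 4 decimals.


Step 1: Try lambda = 0 (constraint inactive).
x_unc = 20/(2*9) = 1.1111
Check: 5*1.1111 = 5.5555 < 12 -- violated!
Step 2: Constraint must be active: 5*x = 12
x* = 12/5 = 2.4
lambda = (2*9*2.4 - 20)/5 = 4.64
Step 3: Compute optimal value.
f(x*) = 9*2.4^2 - 20*2.4 = 3.84


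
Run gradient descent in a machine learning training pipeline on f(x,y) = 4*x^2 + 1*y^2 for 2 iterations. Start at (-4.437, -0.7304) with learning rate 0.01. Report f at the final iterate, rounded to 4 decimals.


Gradient descent on f(x,y) = 4*x^2 + 1*y^2.
Starting point: (-4.437, -0.7304), alpha = 0.01
Step 1: grad_x = 2*4*-4.437 = -35.496, grad_y = 2*1*-0.7304 = -1.4608
  x_1 = -4.437 - 0.01*-35.496 = -4.082
  y_1 = -0.7304 - 0.01*-1.4608 = -0.7158
Step 2: grad_x = 2*4*-4.082 = -32.6563, grad_y = 2*1*-0.7158 = -1.4316
  x_2 = -4.082 - 0.01*-32.6563 = -3.7555
  y_2 = -0.7158 - 0.01*-1.4316 = -0.7015
f(-3.7555, -0.7015) = 4*(-3.7555)^2 + 1*(-0.7015)^2 = 56.9065


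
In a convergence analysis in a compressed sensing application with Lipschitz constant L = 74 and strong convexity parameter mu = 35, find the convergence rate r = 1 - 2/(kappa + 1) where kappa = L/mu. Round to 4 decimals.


Step 1: Compute the condition number.
kappa = L/mu = 74/35 = 2.1143
Step 2: Compute the convergence rate.
r = 1 - 2/(kappa + 1) = 1 - 2*mu/(L + mu) = (L - mu)/(L + mu) = 39/109 = 0.3578


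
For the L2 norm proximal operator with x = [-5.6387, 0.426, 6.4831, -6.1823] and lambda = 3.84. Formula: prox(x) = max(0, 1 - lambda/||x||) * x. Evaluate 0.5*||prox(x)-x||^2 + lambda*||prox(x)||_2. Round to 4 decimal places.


Step 1: Compute ||x||.
||x|| = 10.5938
Step 2: Compute scaling factor.
scale = max(0, 1 - 3.84/10.5938) = 0.6375
Step 3: prox(x) = [-3.5948, 0.2716, 4.1331, -3.9414]
||prox(x)|| = 6.7538
Step 4: Proximal objective.
0.5*||prox-x||^2 = 7.3728
lambda*||prox|| = 25.9346
Total = 33.3073


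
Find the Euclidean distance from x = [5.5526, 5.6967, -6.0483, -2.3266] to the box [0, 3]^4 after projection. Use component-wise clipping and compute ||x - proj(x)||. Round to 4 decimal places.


Project each component onto [0, 3].
clip(5.5526) = 3.0, clip(5.6967) = 3.0, clip(-6.0483) = 0.0, clip(-2.3266) = 0.0
Projection = [3.0, 3.0, 0.0, 0.0]
Squared diffs: [6.5158, 7.2722, 36.5819, 5.4131]
Distance = sqrt(55.783) = 7.4688


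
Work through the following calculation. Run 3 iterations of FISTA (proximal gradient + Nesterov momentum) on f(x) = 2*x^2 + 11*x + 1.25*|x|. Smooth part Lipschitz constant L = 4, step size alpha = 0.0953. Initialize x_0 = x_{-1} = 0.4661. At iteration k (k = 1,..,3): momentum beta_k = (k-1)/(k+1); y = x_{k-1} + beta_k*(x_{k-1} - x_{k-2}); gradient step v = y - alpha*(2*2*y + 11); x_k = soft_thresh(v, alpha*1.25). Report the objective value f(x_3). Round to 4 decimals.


FISTA on f(x) = 2*x^2 + 11*x + 1.25*|x|
L = 4, alpha = 0.0953
Iteration 1: beta = 0.0, y = 0.4661 + 0.0*(0.4661 - 0.4661) = 0.4661
  grad(y) = 12.8644, v = y - alpha*grad = -0.7599
  prox(v) = soft_thresh(-0.7599, 0.1191) = -0.6408
Iteration 2: beta = 0.3333, y = -0.6408 + 0.3333*(-0.6408 - 0.4661) = -1.0097
  grad(y) = 6.9612, v = y - alpha*grad = -1.6731
  prox(v) = soft_thresh(-1.6731, 0.1191) = -1.554
Iteration 3: beta = 0.5, y = -1.554 + 0.5*(-1.554 + 0.6408) = -2.0106
  grad(y) = 2.9576, v = y - alpha*grad = -2.2925
  prox(v) = soft_thresh(-2.2925, 0.1191) = -2.1733
f(x_3) = 2*(-2.1733)^2 + 11*(-2.1733) + 1.25*|-2.1733| = -11.7432


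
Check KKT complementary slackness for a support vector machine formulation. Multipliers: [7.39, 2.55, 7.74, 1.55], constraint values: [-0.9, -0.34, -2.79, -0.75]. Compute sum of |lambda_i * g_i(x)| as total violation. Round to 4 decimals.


KKT complementary slackness check:
lambda_1 * g_1 = 7.39 * -0.9 = -6.651
lambda_2 * g_2 = 2.55 * -0.34 = -0.867
lambda_3 * g_3 = 7.74 * -2.79 = -21.5946
lambda_4 * g_4 = 1.55 * -0.75 = -1.1625
Total violation = 6.651 + 0.867 + 21.5946 + 1.1625 = 30.2751


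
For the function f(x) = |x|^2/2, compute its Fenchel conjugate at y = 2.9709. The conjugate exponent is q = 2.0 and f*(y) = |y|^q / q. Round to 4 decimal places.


The conjugate exponent q satisfies 1/p + 1/q = 1.
p = 2, so q = 2/(2 - 1) = 2.0
|y|^q = 2.9709^2.0 = 8.8262
f*(2.9709) = 8.8262 / 2.0 = 4.4131


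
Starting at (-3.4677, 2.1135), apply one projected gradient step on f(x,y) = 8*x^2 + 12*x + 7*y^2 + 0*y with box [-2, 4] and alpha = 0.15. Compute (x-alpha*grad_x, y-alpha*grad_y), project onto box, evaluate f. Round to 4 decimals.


Step 1: Compute gradient at (-3.4677, 2.1135).
grad_x = 2*8*-3.4677 + 12 = -43.4832
grad_y = 2*7*2.1135 + 0 = 29.589
Step 2: Gradient step.
x_raw = -3.4677 - 0.15*-43.4832 = 3.0548
y_raw = 2.1135 - 0.15*29.589 = -2.3249
Step 3: Project onto [-2, 4].
x_proj = clip(3.0548) = 3.0548
y_proj = clip(-2.3249) = -2.0
Step 4: Evaluate f.
f(3.0548, -2.0) = 139.3108


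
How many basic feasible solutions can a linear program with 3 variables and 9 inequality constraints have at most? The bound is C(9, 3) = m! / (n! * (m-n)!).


Each vertex corresponds to some choice of n active constraints out of m, so the number of vertices is at most C(m, n) = m! / (n!(m-n)!).
m = 9, n = 3
Numerator: 9 * 8 * 7
Denominator: 3! = 6
C(9, 3) = 84


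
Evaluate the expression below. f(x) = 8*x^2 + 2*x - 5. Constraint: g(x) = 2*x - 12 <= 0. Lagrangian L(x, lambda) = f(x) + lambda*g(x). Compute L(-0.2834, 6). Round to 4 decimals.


Step 1: Evaluate f(x).
f(-0.2834) = 8*(-0.2834)^2 + 2*(-0.2834) - 5 = -4.9243
Step 2: Evaluate g(x).
g(-0.2834) = 2*-0.2834 - 12 = -12.5668
Step 3: Compute Lagrangian.
L = -4.9243 + 6*-12.5668 = -80.3251


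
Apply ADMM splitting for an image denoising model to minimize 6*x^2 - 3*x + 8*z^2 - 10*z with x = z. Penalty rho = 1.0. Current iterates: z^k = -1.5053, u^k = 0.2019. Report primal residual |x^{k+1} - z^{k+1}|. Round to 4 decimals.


ADMM iteration with rho = 1.0, z^k = -1.5053, u^k = 0.2019
Step 1: x-update.
Minimize 6*x^2 - 3*x + (1.0/2)*(x + 1.5053 + 0.2019)^2
FOC: (2*6 + 1.0)*x = 3 + 1.0*(-1.5053 - 0.2019)
x^{k+1} = 0.0994
Step 2: z-update.
Minimize 8*z^2 - 10*z + (1.0/2)*(0.0994 - z + 0.2019)^2
FOC: (2*8 + 1.0)*z = 10 + 1.0*(0.0994 + 0.2019)
z^{k+1} = 0.606
Step 3: u-update.
u^{k+1} = 0.2019 + 0.0994 - 0.606 = -0.3046
Step 4: Primal residual = |0.0994 - 0.606| = 0.5065


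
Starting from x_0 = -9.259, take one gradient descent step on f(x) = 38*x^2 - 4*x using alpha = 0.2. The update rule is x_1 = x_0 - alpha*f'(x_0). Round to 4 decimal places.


We compute the gradient at x_0 and apply the update.
f'(x) = 76*x - 4
f'(-9.259) = 76*-9.259 - 4 = -707.684
x_1 = -9.259 - 0.2*-707.684 = 132.2778


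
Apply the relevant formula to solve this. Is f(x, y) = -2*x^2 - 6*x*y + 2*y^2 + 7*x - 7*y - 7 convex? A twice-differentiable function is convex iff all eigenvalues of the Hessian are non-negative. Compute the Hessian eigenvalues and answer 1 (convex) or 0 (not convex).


The Hessian of f(x,y) = -2*x^2 - 6*x*y + 2*y^2 + 7*x - 7*y - 7 is:
H = [[-4, -6], [-6, 4]]
Trace = -4 + 4 = 0
Determinant = -4*4 - (-6)^2 = -52
Discriminant = (0)^2 - 4*-52 = 208.0
Eigenvalues: lambda_1 = -7.2111, lambda_2 = 7.2111
The function is not convex.

0


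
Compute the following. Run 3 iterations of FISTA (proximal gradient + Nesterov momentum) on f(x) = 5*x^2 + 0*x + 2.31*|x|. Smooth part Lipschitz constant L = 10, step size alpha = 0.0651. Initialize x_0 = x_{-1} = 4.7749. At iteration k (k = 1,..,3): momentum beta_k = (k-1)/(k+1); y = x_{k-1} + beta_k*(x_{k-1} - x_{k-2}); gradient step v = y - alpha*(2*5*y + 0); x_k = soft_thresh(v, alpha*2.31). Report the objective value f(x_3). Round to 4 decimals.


FISTA on f(x) = 5*x^2 + 0*x + 2.31*|x|
L = 10, alpha = 0.0651
Iteration 1: beta = 0.0, y = 4.7749 + 0.0*(4.7749 - 4.7749) = 4.7749
  grad(y) = 47.749, v = y - alpha*grad = 1.6664
  prox(v) = soft_thresh(1.6664, 0.1504) = 1.5161
Iteration 2: beta = 0.3333, y = 1.5161 + 0.3333*(1.5161 - 4.7749) = 0.4298
  grad(y) = 4.2978, v = y - alpha*grad = 0.15
  prox(v) = soft_thresh(0.15, 0.1504) = 0.0
Iteration 3: beta = 0.5, y = 0.0 + 0.5*(0.0 - 1.5161) = -0.758
  grad(y) = -7.5803, v = y - alpha*grad = -0.2646
  prox(v) = soft_thresh(-0.2646, 0.1504) = -0.1142
f(x_3) = 5*(-0.1142)^2 + 0*(-0.1142) + 2.31*|-0.1142| = 0.3289


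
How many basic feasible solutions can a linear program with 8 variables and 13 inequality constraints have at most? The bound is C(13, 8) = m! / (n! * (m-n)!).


Each vertex corresponds to some choice of n active constraints out of m, so the number of vertices is at most C(m, n) = m! / (n!(m-n)!).
m = 13, n = 8
Numerator: 13 * 12 * 11 * 10 * 9 * 8 * 7 * 6
Denominator: 8! = 40320
C(13, 8) = 1287


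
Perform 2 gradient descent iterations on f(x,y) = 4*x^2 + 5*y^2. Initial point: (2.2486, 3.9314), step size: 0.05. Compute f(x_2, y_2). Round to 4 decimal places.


Gradient descent on f(x,y) = 4*x^2 + 5*y^2.
Starting point: (2.2486, 3.9314), alpha = 0.05
Step 1: grad_x = 2*4*2.2486 = 17.9888, grad_y = 2*5*3.9314 = 39.314
  x_1 = 2.2486 - 0.05*17.9888 = 1.3492
  y_1 = 3.9314 - 0.05*39.314 = 1.9657
Step 2: grad_x = 2*4*1.3492 = 10.7933, grad_y = 2*5*1.9657 = 19.657
  x_2 = 1.3492 - 0.05*10.7933 = 0.8095
  y_2 = 1.9657 - 0.05*19.657 = 0.9829
f(0.8095, 0.9829) = 4*0.8095^2 + 5*0.9829^2 = 7.4511


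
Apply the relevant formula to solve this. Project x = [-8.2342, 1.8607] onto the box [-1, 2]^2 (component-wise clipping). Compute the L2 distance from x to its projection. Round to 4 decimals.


Project each component onto [-1, 2].
clip(-8.2342) = -1.0, clip(1.8607) = 1.8607
Projection = [-1.0, 1.8607]
Squared diffs: [52.3336, 0.0]
Distance = sqrt(52.3336) = 7.2342


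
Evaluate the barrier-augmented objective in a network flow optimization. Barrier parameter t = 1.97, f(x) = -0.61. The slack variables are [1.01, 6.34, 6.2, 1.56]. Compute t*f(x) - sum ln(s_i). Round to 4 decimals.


Step 1: Compute log-barrier.
ln values: [0.01, 1.8469, 1.8245, 0.4447]
phi = -(0.01 + 1.8469 + 1.8245 + 0.4447) = -4.1261
Step 2: Compute augmented objective.
t*f(x) = 1.97*-0.61 = -1.2017
Total = -1.2017 - 4.1261 = -5.3278


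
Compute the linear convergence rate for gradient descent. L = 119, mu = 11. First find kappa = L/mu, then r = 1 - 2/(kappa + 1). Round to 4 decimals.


Step 1: Compute the condition number.
kappa = L/mu = 119/11 = 10.8182
Step 2: Compute the convergence rate.
r = 1 - 2/(kappa + 1) = 1 - 2*mu/(L + mu) = (L - mu)/(L + mu) = 108/130 = 0.8308


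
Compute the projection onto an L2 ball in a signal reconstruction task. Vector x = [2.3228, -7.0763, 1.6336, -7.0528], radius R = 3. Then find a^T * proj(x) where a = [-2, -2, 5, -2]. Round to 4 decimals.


Step 1: Compute ||x|| (intermediates to 6 decimals).
||x|| = sqrt(2.3228^2 + (-7.0763)^2 + 1.6336^2 + (-7.0528)^2) = 10.386533
Step 2: Project.
Since ||x|| > R, scale = R/||x|| = 3/10.386533 = 0.288836, proj(x) = scale * x
proj(x) = [0.670908, -2.04389, 0.471842, -2.037103]
Step 3: Dot product.
a^T * proj(x) = -2*0.670908 - 2*(-2.04389) + 5*0.471842 - 2*(-2.037103) = 9.1794


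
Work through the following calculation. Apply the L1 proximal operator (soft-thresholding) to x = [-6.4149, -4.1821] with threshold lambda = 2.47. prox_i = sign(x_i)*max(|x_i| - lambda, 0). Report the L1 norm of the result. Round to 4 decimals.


Soft-thresholding with lambda = 2.47:
prox(-6.4149) = sign(-6.4149)*max(|-6.4149| - 2.47, 0) = -3.9449
prox(-4.1821) = sign(-4.1821)*max(|-4.1821| - 2.47, 0) = -1.7121
prox(x) = [-3.9449, -1.7121]
||prox(x)||_1 = 3.9449 + 1.7121 = 5.657


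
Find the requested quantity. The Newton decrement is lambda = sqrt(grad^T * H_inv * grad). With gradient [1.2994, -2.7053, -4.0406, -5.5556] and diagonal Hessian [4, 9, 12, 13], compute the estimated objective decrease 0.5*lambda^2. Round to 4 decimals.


Step 1: H is diagonal, so H^(-1) * g = [0.3249, -0.3006, -0.3367, -0.4274].
Step 2: g^T H^(-1) g = sum_i g_i^2 / H_ii
  = (1.2994)^2/4 + (-2.7053)^2/9 + (-4.0406)^2/12 + (-5.5556)^2/13
  = 0.4221 + 0.8132 + 1.3605 + 2.3742 = 4.97
Step 3: Objective decrease = 0.5 * g^T H^(-1) g = 2.485


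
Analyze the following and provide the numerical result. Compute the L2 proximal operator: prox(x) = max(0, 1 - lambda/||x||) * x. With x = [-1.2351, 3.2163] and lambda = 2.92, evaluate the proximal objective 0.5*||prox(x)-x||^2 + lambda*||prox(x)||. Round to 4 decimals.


Step 1: Compute ||x||.
||x|| = 3.4453
Step 2: Compute scaling factor.
scale = max(0, 1 - 2.92/3.4453) = 0.1525
Step 3: prox(x) = [-0.1883, 0.4904]
||prox(x)|| = 0.5253
Step 4: Proximal objective.
0.5*||prox-x||^2 = 4.2632
lambda*||prox|| = 1.5339
Total = 5.7971


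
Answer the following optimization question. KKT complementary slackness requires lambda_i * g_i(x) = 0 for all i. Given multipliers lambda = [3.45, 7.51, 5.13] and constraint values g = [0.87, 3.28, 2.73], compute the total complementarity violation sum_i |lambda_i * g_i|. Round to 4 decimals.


KKT complementary slackness check:
lambda_1 * g_1 = 3.45 * 0.87 = 3.0015
lambda_2 * g_2 = 7.51 * 3.28 = 24.6328
lambda_3 * g_3 = 5.13 * 2.73 = 14.0049
Total violation = 3.0015 + 24.6328 + 14.0049 = 41.6392


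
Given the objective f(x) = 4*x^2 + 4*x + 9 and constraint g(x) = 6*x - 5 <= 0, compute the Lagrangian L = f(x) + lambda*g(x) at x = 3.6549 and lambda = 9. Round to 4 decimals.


Step 1: Evaluate f(x).
f(3.6549) = 4*3.6549^2 + 4*3.6549 + 9 = 77.0528
Step 2: Evaluate g(x).
g(3.6549) = 6*3.6549 - 5 = 16.9294
Step 3: Compute Lagrangian.
L = 77.0528 + 9*16.9294 = 229.4174


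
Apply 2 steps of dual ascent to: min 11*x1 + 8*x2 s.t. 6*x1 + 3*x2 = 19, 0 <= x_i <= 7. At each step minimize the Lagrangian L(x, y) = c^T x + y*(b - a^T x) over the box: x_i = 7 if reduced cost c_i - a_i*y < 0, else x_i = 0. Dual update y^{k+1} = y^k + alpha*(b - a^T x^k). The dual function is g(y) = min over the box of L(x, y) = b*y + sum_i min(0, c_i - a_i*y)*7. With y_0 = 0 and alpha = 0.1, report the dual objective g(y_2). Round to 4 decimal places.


Dual ascent for LP: min 11*x1 + 8*x2, 6*x1 + 3*x2 = 19, 0 <= x_i <= 7
Step 1: y^k = 0.0, reduced costs: (11.0, 8.0)
  x^k = (0.0, 0.0), subgradient = b - a^T x = 19.0
  y^{k+1} = 0.0 + 0.1*19.0 = 1.9
Step 2: y^k = 1.9, reduced costs: (-0.4, 2.3)
  x^k = (7.0, 0.0), subgradient = b - a^T x = -23.0
  y^{k+1} = 1.9 + 0.1*-23.0 = -0.4
Dual objective at y_2 = -0.4: reduced costs (13.4, 9.2), box minimizer x = (0.0, 0.0)
g(y_2) = b*y + (c1 - a1*y)*x1 + (c2 - a2*y)*x2 = 19*(-0.4) + 13.4*0.0 + 9.2*0.0 = -7.6 + 0.0 + 0.0 = -7.6


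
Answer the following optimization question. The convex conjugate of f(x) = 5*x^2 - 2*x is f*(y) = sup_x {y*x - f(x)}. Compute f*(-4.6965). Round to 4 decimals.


f*(y) = sup_x {y*x - a*x^2 - b*x} = sup_x {(y-b)*x - a*x^2}
FOC: (y - b) - 2a*x = 0 => x* = (y - b)/(2a)
x* = (-4.6965 + 2)/(2*5) = -0.2697
f*(-4.6965) = (y-b)^2/(4a) = (-4.6965 + 2)^2/(4*5)
= 7.2711/20 = 0.3636


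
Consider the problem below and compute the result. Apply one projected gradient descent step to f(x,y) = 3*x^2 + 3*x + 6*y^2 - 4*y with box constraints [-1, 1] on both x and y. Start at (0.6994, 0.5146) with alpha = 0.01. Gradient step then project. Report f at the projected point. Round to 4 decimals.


Step 1: Compute gradient at (0.6994, 0.5146).
grad_x = 2*3*0.6994 + 3 = 7.1964
grad_y = 2*6*0.5146 - 4 = 2.1752
Step 2: Gradient step.
x_raw = 0.6994 - 0.01*7.1964 = 0.6274
y_raw = 0.5146 - 0.01*2.1752 = 0.4928
Step 3: Project onto [-1, 1].
x_proj = clip(0.6274) = 0.6274
y_proj = clip(0.4928) = 0.4928
Step 4: Evaluate f.
f(0.6274, 0.4928) = 2.5493


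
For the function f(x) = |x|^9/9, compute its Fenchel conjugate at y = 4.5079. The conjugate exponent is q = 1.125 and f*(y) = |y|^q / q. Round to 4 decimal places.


The conjugate exponent q satisfies 1/p + 1/q = 1.
p = 9, so q = 9/(9 - 1) = 1.125
|y|^q = 4.5079^1.125 = 5.4415
f*(4.5079) = 5.4415 / 1.125 = 4.8369


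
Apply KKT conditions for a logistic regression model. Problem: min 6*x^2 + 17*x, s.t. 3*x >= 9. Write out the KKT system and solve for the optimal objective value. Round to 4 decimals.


Step 1: Try lambda = 0 (constraint inactive).
x_unc = -17/(2*6) = -1.4167
Check: 3*-1.4167 = -4.2501 < 9 -- violated!
Step 2: Constraint must be active: 3*x = 9
x* = 9/3 = 3.0
lambda = (2*6*3.0 + 17)/3 = 17.6667
Step 3: Compute optimal value.
f(x*) = 6*3.0^2 + 17*3.0 = 105.0


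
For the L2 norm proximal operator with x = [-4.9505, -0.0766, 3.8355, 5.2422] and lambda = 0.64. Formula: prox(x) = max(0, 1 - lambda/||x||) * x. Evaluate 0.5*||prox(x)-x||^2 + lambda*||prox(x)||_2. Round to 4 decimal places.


Step 1: Compute ||x||.
||x|| = 8.1673
Step 2: Compute scaling factor.
scale = max(0, 1 - 0.64/8.1673) = 0.9216
Step 3: prox(x) = [-4.5626, -0.0706, 3.5349, 4.8314]
||prox(x)|| = 7.5273
Step 4: Proximal objective.
0.5*||prox-x||^2 = 0.2048
lambda*||prox|| = 4.8175
Total = 5.0223


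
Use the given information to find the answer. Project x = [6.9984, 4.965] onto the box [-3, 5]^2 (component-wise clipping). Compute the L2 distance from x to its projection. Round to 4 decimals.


Project each component onto [-3, 5].
clip(6.9984) = 5.0, clip(4.965) = 4.965
Projection = [5.0, 4.965]
Squared diffs: [3.9936, 0.0]
Distance = sqrt(3.9936) = 1.9984


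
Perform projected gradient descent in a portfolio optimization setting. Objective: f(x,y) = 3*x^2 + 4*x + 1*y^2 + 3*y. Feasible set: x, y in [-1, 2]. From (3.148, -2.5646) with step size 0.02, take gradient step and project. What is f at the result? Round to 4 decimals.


Step 1: Compute gradient at (3.148, -2.5646).
grad_x = 2*3*3.148 + 4 = 22.888
grad_y = 2*1*-2.5646 + 3 = -2.1292
Step 2: Gradient step.
x_raw = 3.148 - 0.02*22.888 = 2.6902
y_raw = -2.5646 - 0.02*-2.1292 = -2.522
Step 3: Project onto [-1, 2].
x_proj = clip(2.6902) = 2.0
y_proj = clip(-2.522) = -1.0
Step 4: Evaluate f.
f(2.0, -1.0) = 18.0


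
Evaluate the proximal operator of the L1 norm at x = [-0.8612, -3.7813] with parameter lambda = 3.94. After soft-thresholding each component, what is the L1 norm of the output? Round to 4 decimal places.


Soft-thresholding with lambda = 3.94:
prox(-0.8612) = sign(-0.8612)*max(|-0.8612| - 3.94, 0) = 0.0
prox(-3.7813) = sign(-3.7813)*max(|-3.7813| - 3.94, 0) = 0.0
prox(x) = [0.0, 0.0]
||prox(x)||_1 = 0.0 + 0.0 = 0.0


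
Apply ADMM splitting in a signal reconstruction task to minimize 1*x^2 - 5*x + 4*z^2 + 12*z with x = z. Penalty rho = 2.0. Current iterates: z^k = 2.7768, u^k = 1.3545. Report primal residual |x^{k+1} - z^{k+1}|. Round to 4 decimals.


ADMM iteration with rho = 2.0, z^k = 2.7768, u^k = 1.3545
Step 1: x-update.
Minimize 1*x^2 - 5*x + (2.0/2)*(x - 2.7768 + 1.3545)^2
FOC: (2*1 + 2.0)*x = 5 + 2.0*(2.7768 - 1.3545)
x^{k+1} = 1.9612
Step 2: z-update.
Minimize 4*z^2 + 12*z + (2.0/2)*(1.9612 - z + 1.3545)^2
FOC: (2*4 + 2.0)*z = -12 + 2.0*(1.9612 + 1.3545)
z^{k+1} = -0.5369
Step 3: u-update.
u^{k+1} = 1.3545 + 1.9612 + 0.5369 = 3.8525
Step 4: Primal residual = |1.9612 + 0.5369| = 2.498


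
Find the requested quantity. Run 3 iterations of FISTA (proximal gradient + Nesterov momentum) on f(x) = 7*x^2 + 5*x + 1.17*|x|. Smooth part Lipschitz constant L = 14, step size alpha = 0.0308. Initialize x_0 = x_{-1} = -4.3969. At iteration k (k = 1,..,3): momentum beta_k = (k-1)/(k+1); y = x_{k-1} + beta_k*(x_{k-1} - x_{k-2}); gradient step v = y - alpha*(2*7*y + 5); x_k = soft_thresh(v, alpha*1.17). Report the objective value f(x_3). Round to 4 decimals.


FISTA on f(x) = 7*x^2 + 5*x + 1.17*|x|
L = 14, alpha = 0.0308
Iteration 1: beta = 0.0, y = -4.3969 + 0.0*(-4.3969 + 4.3969) = -4.3969
  grad(y) = -56.5566, v = y - alpha*grad = -2.655
  prox(v) = soft_thresh(-2.655, 0.036) = -2.6189
Iteration 2: beta = 0.3333, y = -2.6189 + 0.3333*(-2.6189 + 4.3969) = -2.0263
  grad(y) = -23.3677, v = y - alpha*grad = -1.3065
  prox(v) = soft_thresh(-1.3065, 0.036) = -1.2705
Iteration 3: beta = 0.5, y = -1.2705 + 0.5*(-1.2705 + 2.6189) = -0.5963
  grad(y) = -3.3481, v = y - alpha*grad = -0.4932
  prox(v) = soft_thresh(-0.4932, 0.036) = -0.4571
f(x_3) = 7*(-0.4571)^2 + 5*(-0.4571) + 1.17*|-0.4571| = -0.288


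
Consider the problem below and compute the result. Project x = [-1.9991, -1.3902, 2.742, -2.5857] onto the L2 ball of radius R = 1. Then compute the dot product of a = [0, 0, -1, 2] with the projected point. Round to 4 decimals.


Step 1: Compute ||x|| (intermediates to 6 decimals).
||x|| = sqrt((-1.9991)^2 + (-1.3902)^2 + 2.742^2 + (-2.5857)^2) = 4.487033
Step 2: Project.
Since ||x|| > R, scale = R/||x|| = 1/4.487033 = 0.222864, proj(x) = scale * x
proj(x) = [-0.445527, -0.309826, 0.611093, -0.576259]
Step 3: Dot product.
a^T * proj(x) = 0*(-0.445527) + 0*(-0.309826) - 1*0.611093 + 2*(-0.576259) = -1.7636


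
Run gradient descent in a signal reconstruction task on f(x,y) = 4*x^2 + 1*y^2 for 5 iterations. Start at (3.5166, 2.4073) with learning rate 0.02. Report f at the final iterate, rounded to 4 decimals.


Gradient descent on f(x,y) = 4*x^2 + 1*y^2.
Starting point: (3.5166, 2.4073), alpha = 0.02
Step 1: grad_x = 2*4*3.5166 = 28.1328, grad_y = 2*1*2.4073 = 4.8146
  x_1 = 3.5166 - 0.02*28.1328 = 2.9539
  y_1 = 2.4073 - 0.02*4.8146 = 2.311
Step 2: grad_x = 2*4*2.9539 = 23.6316, grad_y = 2*1*2.311 = 4.622
  x_2 = 2.9539 - 0.02*23.6316 = 2.4813
  y_2 = 2.311 - 0.02*4.622 = 2.2186
Step 3: grad_x = 2*4*2.4813 = 19.8505, grad_y = 2*1*2.2186 = 4.4371
  x_3 = 2.4813 - 0.02*19.8505 = 2.0843
  y_3 = 2.2186 - 0.02*4.4371 = 2.1298
Step 4: grad_x = 2*4*2.0843 = 16.6744, grad_y = 2*1*2.1298 = 4.2596
  x_4 = 2.0843 - 0.02*16.6744 = 1.7508
  y_4 = 2.1298 - 0.02*4.2596 = 2.0446
Step 5: grad_x = 2*4*1.7508 = 14.0065, grad_y = 2*1*2.0446 = 4.0893
  x_5 = 1.7508 - 0.02*14.0065 = 1.4707
  y_5 = 2.0446 - 0.02*4.0893 = 1.9628
f(1.4707, 1.9628) = 4*1.4707^2 + 1*1.9628^2 = 12.5044


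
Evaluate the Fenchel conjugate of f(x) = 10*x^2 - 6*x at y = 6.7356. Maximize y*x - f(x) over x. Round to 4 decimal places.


f*(y) = sup_x {y*x - a*x^2 - b*x} = sup_x {(y-b)*x - a*x^2}
FOC: (y - b) - 2a*x = 0 => x* = (y - b)/(2a)
x* = (6.7356 + 6)/(2*10) = 0.6368
f*(6.7356) = (y-b)^2/(4a) = (6.7356 + 6)^2/(4*10)
= 162.1955/40 = 4.0549


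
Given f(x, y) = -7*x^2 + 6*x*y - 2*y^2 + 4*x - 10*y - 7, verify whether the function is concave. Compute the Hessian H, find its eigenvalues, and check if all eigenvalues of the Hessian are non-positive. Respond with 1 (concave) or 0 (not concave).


The Hessian of f(x,y) = -7*x^2 + 6*x*y - 2*y^2 + 4*x - 10*y - 7 is:
H = [[-14, 6], [6, -4]]
Trace = -14 - 4 = -18
Determinant = -14*-4 - (6)^2 = 20
Discriminant = (-18)^2 - 4*20 = 244.0
Eigenvalues: lambda_1 = -16.8102, lambda_2 = -1.1898
The function is concave.

1


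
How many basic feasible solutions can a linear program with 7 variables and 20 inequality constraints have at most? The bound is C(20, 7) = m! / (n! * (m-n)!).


Each vertex corresponds to some choice of n active constraints out of m, so the number of vertices is at most C(m, n) = m! / (n!(m-n)!).
m = 20, n = 7
Numerator: 20 * 19 * 18 * 17 * 16 * 15 * 14
Denominator: 7! = 5040
C(20, 7) = 77520


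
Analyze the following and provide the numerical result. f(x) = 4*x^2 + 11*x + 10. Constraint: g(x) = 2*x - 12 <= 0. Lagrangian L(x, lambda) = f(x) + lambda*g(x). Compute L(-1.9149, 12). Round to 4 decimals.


Step 1: Evaluate f(x).
f(-1.9149) = 4*(-1.9149)^2 + 11*(-1.9149) + 10 = 3.6035
Step 2: Evaluate g(x).
g(-1.9149) = 2*-1.9149 - 12 = -15.8298
Step 3: Compute Lagrangian.
L = 3.6035 + 12*-15.8298 = -186.3541


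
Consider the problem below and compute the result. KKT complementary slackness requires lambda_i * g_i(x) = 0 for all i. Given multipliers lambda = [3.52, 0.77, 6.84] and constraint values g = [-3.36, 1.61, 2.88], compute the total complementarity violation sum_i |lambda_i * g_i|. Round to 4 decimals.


KKT complementary slackness check:
lambda_1 * g_1 = 3.52 * -3.36 = -11.8272
lambda_2 * g_2 = 0.77 * 1.61 = 1.2397
lambda_3 * g_3 = 6.84 * 2.88 = 19.6992
Total violation = 11.8272 + 1.2397 + 19.6992 = 32.7661


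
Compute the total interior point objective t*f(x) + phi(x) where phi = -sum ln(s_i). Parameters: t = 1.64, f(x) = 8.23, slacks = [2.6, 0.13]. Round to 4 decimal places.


Step 1: Compute log-barrier.
ln values: [0.9555, -2.0402]
phi = -(0.9555 - 2.0402) = 1.0847
Step 2: Compute augmented objective.
t*f(x) = 1.64*8.23 = 13.4972
Total = 13.4972 + 1.0847 = 14.5819


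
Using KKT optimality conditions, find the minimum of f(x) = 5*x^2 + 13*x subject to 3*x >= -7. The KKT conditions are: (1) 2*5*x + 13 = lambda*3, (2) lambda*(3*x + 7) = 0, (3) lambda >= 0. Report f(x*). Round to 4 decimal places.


Step 1: Try lambda = 0 (constraint inactive).
Stationarity: 2*5*x + 13 = 0
x* = -13/(2*5) = -1.3
Check constraint: 3*-1.3 = -3.9 >= -7 -- satisfied.
Step 2: Compute optimal value.
f(x*) = 5*(-1.3)^2 + 13*(-1.3) = -8.45


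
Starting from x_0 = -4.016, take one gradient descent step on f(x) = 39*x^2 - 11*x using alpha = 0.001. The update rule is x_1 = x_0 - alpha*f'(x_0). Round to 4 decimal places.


We compute the gradient at x_0 and apply the update.
f'(x) = 78*x - 11
f'(-4.016) = 78*-4.016 - 11 = -324.248
x_1 = -4.016 - 0.001*-324.248 = -3.6918


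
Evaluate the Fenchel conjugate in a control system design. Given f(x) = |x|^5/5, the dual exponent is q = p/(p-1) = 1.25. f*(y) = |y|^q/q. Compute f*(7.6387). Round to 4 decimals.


The conjugate exponent q satisfies 1/p + 1/q = 1.
p = 5, so q = 5/(5 - 1) = 1.25
|y|^q = 7.6387^1.25 = 12.6991
f*(7.6387) = 12.6991 / 1.25 = 10.1593


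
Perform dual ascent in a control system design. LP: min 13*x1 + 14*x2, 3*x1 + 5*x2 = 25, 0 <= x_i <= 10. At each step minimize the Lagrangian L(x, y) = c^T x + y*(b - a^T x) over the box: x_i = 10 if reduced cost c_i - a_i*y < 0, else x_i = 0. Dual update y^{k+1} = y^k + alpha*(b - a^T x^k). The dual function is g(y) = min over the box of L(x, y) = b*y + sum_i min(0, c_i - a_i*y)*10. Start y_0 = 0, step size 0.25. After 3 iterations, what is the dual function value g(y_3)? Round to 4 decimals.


Dual ascent for LP: min 13*x1 + 14*x2, 3*x1 + 5*x2 = 25, 0 <= x_i <= 10
Step 1: y^k = 0.0, reduced costs: (13.0, 14.0)
  x^k = (0.0, 0.0), subgradient = b - a^T x = 25.0
  y^{k+1} = 0.0 + 0.25*25.0 = 6.25
Step 2: y^k = 6.25, reduced costs: (-5.75, -17.25)
  x^k = (10.0, 10.0), subgradient = b - a^T x = -55.0
  y^{k+1} = 6.25 + 0.25*-55.0 = -7.5
Step 3: y^k = -7.5, reduced costs: (35.5, 51.5)
  x^k = (0.0, 0.0), subgradient = b - a^T x = 25.0
  y^{k+1} = -7.5 + 0.25*25.0 = -1.25
Dual objective at y_3 = -1.25: reduced costs (16.75, 20.25), box minimizer x = (0.0, 0.0)
g(y_3) = b*y + (c1 - a1*y)*x1 + (c2 - a2*y)*x2 = 25*(-1.25) + 16.75*0.0 + 20.25*0.0 = -31.25 + 0.0 + 0.0 = -31.25


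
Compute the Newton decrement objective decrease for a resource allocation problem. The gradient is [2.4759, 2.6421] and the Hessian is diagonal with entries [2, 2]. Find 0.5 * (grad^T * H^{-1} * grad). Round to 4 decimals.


Step 1: H is diagonal, so H^(-1) * g = [1.238, 1.3211].
Step 2: g^T H^(-1) g = sum_i g_i^2 / H_ii
  = (2.4759)^2/2 + (2.6421)^2/2
  = 3.065 + 3.4903 = 6.5554
Step 3: Objective decrease = 0.5 * g^T H^(-1) g = 3.2777


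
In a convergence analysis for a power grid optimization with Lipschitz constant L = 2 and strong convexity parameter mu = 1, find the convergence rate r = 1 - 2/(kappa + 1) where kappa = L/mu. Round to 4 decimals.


Step 1: Compute the condition number.
kappa = L/mu = 2/1 = 2.0
Step 2: Compute the convergence rate.
r = 1 - 2/(kappa + 1) = 1 - 2*mu/(L + mu) = (L - mu)/(L + mu) = 1/3 = 0.3333


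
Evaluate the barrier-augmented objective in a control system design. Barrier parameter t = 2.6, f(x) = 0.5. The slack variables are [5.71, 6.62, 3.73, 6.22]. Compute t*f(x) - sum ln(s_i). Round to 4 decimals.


Step 1: Compute log-barrier.
ln values: [1.7422, 1.8901, 1.3164, 1.8278]
phi = -(1.7422 + 1.8901 + 1.3164 + 1.8278) = -6.7765
Step 2: Compute augmented objective.
t*f(x) = 2.6*0.5 = 1.3
Total = 1.3 - 6.7765 = -5.4765


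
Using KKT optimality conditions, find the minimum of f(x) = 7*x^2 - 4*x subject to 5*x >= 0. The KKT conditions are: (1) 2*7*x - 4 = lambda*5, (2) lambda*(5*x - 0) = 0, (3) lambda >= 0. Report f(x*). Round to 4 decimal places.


Step 1: Try lambda = 0 (constraint inactive).
Stationarity: 2*7*x - 4 = 0
x* = 4/(2*7) = 2/7 = 0.2857 (rounded; the exact value 2/7 is used below)
Check constraint: 5*0.2857 = 1.4285 >= 0 -- satisfied.
Step 2: Compute optimal value.
f(x*) = 7*(2/7)^2 - 4*(2/7) = -0.5714


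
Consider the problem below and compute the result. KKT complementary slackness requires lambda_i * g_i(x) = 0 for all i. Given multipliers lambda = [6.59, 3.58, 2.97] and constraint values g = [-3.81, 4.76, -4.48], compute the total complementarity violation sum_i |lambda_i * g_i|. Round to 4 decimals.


KKT complementary slackness check:
lambda_1 * g_1 = 6.59 * -3.81 = -25.1079
lambda_2 * g_2 = 3.58 * 4.76 = 17.0408
lambda_3 * g_3 = 2.97 * -4.48 = -13.3056
Total violation = 25.1079 + 17.0408 + 13.3056 = 55.4543


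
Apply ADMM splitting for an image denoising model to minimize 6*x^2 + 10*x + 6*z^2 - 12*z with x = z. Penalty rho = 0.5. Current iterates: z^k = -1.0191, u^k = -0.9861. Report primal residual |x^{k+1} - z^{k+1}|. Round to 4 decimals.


ADMM iteration with rho = 0.5, z^k = -1.0191, u^k = -0.9861
Step 1: x-update.
Minimize 6*x^2 + 10*x + (0.5/2)*(x + 1.0191 - 0.9861)^2
FOC: (2*6 + 0.5)*x = -10 + 0.5*(-1.0191 + 0.9861)
x^{k+1} = -0.8013
Step 2: z-update.
Minimize 6*z^2 - 12*z + (0.5/2)*(-0.8013 - z - 0.9861)^2
FOC: (2*6 + 0.5)*z = 12 + 0.5*(-0.8013 - 0.9861)
z^{k+1} = 0.8885
Step 3: u-update.
u^{k+1} = -0.9861 - 0.8013 - 0.8885 = -2.6759
Step 4: Primal residual = |-0.8013 - 0.8885| = 1.6898


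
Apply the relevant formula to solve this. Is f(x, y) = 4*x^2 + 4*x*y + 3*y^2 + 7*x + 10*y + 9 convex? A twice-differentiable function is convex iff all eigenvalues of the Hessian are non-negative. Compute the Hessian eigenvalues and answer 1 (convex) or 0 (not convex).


The Hessian of f(x,y) = 4*x^2 + 4*x*y + 3*y^2 + 7*x + 10*y + 9 is:
H = [[8, 4], [4, 6]]
Trace = 8 + 6 = 14
Determinant = 8*6 - (4)^2 = 32
Discriminant = (14)^2 - 4*32 = 68.0
Eigenvalues: lambda_1 = 2.8769, lambda_2 = 11.1231
The function is convex.

1


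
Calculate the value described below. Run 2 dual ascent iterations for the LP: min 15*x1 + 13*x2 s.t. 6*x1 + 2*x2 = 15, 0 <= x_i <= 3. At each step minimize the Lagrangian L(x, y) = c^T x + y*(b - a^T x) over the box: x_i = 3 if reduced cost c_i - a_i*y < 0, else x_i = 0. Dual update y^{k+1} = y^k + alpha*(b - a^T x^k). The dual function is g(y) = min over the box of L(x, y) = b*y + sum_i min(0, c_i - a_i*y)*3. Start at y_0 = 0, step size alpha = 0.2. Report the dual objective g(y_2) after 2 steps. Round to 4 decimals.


Dual ascent for LP: min 15*x1 + 13*x2, 6*x1 + 2*x2 = 15, 0 <= x_i <= 3
Step 1: y^k = 0.0, reduced costs: (15.0, 13.0)
  x^k = (0.0, 0.0), subgradient = b - a^T x = 15.0
  y^{k+1} = 0.0 + 0.2*15.0 = 3.0
Step 2: y^k = 3.0, reduced costs: (-3.0, 7.0)
  x^k = (3.0, 0.0), subgradient = b - a^T x = -3.0
  y^{k+1} = 3.0 + 0.2*-3.0 = 2.4
Dual objective at y_2 = 2.4: reduced costs (0.6, 8.2), box minimizer x = (0.0, 0.0)
g(y_2) = b*y + (c1 - a1*y)*x1 + (c2 - a2*y)*x2 = 15*2.4 + 0.6*0.0 + 8.2*0.0 = 36.0 + 0.0 + 0.0 = 36.0


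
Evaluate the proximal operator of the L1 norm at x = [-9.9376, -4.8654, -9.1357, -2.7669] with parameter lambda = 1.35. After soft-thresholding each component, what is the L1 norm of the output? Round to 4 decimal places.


Soft-thresholding with lambda = 1.35:
prox(-9.9376) = sign(-9.9376)*max(|-9.9376| - 1.35, 0) = -8.5876
prox(-4.8654) = sign(-4.8654)*max(|-4.8654| - 1.35, 0) = -3.5154
prox(-9.1357) = sign(-9.1357)*max(|-9.1357| - 1.35, 0) = -7.7857
prox(-2.7669) = sign(-2.7669)*max(|-2.7669| - 1.35, 0) = -1.4169
prox(x) = [-8.5876, -3.5154, -7.7857, -1.4169]
||prox(x)||_1 = 8.5876 + 3.5154 + 7.7857 + 1.4169 = 21.3056


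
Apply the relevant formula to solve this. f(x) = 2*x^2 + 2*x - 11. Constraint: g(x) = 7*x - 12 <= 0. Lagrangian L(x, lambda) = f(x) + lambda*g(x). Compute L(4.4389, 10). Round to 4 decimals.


Step 1: Evaluate f(x).
f(4.4389) = 2*4.4389^2 + 2*4.4389 - 11 = 37.2855
Step 2: Evaluate g(x).
g(4.4389) = 7*4.4389 - 12 = 19.0723
Step 3: Compute Lagrangian.
L = 37.2855 + 10*19.0723 = 228.0085


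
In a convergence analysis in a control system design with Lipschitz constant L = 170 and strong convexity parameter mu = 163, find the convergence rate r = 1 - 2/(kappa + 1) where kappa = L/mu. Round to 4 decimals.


Step 1: Compute the condition number.
kappa = L/mu = 170/163 = 1.0429
Step 2: Compute the convergence rate.
r = 1 - 2/(kappa + 1) = 1 - 2*mu/(L + mu) = (L - mu)/(L + mu) = 7/333 = 0.021


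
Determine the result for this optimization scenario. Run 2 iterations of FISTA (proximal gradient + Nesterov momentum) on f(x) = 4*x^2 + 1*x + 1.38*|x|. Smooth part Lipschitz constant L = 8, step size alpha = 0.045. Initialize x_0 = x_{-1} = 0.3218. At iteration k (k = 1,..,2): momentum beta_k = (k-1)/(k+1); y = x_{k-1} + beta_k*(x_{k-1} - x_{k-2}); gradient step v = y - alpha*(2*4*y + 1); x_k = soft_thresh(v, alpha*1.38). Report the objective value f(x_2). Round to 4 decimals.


FISTA on f(x) = 4*x^2 + 1*x + 1.38*|x|
L = 8, alpha = 0.045
Iteration 1: beta = 0.0, y = 0.3218 + 0.0*(0.3218 - 0.3218) = 0.3218
  grad(y) = 3.5744, v = y - alpha*grad = 0.161
  prox(v) = soft_thresh(0.161, 0.0621) = 0.0989
Iteration 2: beta = 0.3333, y = 0.0989 + 0.3333*(0.0989 - 0.3218) = 0.0245
  grad(y) = 1.1963, v = y - alpha*grad = -0.0293
  prox(v) = soft_thresh(-0.0293, 0.0621) = 0.0
f(x_2) = 4*0.0^2 + 1*0.0 + 1.38*|0.0| = 0.0


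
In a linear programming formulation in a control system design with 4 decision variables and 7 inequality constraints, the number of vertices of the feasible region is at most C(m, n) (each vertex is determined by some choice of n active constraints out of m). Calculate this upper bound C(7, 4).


Each vertex corresponds to some choice of n active constraints out of m, so the number of vertices is at most C(m, n) = m! / (n!(m-n)!).
m = 7, n = 4
Numerator: 7 * 6 * 5 * 4
Denominator: 4! = 24
C(7, 4) = 35
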